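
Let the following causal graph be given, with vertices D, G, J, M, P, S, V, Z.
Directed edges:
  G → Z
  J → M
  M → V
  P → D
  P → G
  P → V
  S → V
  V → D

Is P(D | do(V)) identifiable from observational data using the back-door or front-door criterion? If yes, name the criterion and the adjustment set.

P(D|do(V)): backdoor, adjust for {P}.

desc(V)\{V}={D}; candidates ⊆ {G,J,M,P,S,Z}.
size 0: {}; under {} V still reaches {D,G,J,M,P,S,Z} ∋ D.
{P}: V⊥D given {P} in G with V→· removed — back-door holds.
P(D|do(V)) = Σ_{P} P(D|V,P)·P(P).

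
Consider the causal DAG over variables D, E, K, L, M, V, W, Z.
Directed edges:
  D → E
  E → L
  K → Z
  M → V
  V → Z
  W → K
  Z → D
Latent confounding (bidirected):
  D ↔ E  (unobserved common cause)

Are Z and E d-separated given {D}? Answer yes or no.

No — Z and E are d-connected given {D}.

Bayes-Ball from Z | {D} reaches {E,K,L,M,V,W}.
E ∈ reach(Z|{D}) ⇒ Z ⊥̸ E | {D}.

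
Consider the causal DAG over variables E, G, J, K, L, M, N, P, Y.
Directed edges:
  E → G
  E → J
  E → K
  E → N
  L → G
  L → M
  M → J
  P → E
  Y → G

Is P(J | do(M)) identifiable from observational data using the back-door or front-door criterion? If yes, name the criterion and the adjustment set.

desc(M)\{M}={J}; candidates ⊆ {E,G,K,L,N,P,Y}.
∅: M⊥J given ∅ in G with M→· removed — back-door holds.
P(J|do(M)) = P(J|M) — no adjustment needed.

P(J|do(M)): backdoor, adjust for ∅.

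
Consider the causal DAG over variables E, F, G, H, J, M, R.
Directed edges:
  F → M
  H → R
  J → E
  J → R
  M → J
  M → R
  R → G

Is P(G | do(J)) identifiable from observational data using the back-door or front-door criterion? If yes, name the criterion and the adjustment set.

P(G|do(J)): backdoor, adjust for {M}.

desc(J)\{J}={E,G,R}; candidates ⊆ {F,H,M}.
size 0: {}; under {} J still reaches {F,G,M,R} ∋ G.
{M}: J⊥G given {M} in G with J→· removed — back-door holds.
P(G|do(J)) = Σ_{M} P(G|J,M)·P(M).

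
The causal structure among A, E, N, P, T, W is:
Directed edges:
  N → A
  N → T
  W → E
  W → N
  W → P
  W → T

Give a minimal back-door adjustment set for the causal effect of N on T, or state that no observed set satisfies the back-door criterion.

N→T: minimal back-door set {W}.

desc(N)\{N}={A,T}; candidates ⊆ {E,P,W}.
size 0: {}; under {} N still reaches {E,P,T,W} ∋ T.
{W}: N⊥T given {W} in G with N→· removed — back-door holds.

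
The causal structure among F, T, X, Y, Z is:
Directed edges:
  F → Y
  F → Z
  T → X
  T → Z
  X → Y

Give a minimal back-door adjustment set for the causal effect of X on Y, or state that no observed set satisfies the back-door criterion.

X→Y: minimal back-door set ∅.

desc(X)\{X}={Y}; candidates ⊆ {F,T,Z}.
∅: X⊥Y given ∅ in G with X→· removed — back-door holds.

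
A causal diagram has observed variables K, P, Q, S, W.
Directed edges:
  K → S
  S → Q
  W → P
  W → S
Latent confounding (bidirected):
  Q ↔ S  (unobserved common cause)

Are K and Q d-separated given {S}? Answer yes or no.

Bayes-Ball from K | {S} reaches {P,Q,W}.
Q ∈ reach(K|{S}) ⇒ K ⊥̸ Q | {S}.

No — K and Q are d-connected given {S}.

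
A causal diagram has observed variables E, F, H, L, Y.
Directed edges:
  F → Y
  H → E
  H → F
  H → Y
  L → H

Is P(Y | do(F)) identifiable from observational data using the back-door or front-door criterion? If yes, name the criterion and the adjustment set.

P(Y|do(F)): backdoor, adjust for {H}.

desc(F)\{F}={Y}; candidates ⊆ {E,H,L}.
size 0: {}; under {} F still reaches {E,H,L,Y} ∋ Y.
{H}: F⊥Y given {H} in G with F→· removed — back-door holds.
P(Y|do(F)) = Σ_{H} P(Y|F,H)·P(H).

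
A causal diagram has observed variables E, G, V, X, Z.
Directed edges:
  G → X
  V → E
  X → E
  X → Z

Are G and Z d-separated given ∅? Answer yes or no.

Bayes-Ball from G | ∅ reaches {E,X,Z}.
Z ∈ reach(G|∅) ⇒ G ⊥̸ Z | ∅.

No — G and Z are d-connected given ∅.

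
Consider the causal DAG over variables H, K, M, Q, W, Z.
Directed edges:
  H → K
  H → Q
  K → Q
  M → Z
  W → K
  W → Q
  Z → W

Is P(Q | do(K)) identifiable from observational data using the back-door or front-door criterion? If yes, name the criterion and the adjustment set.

desc(K)\{K}={Q}; candidates ⊆ {H,M,W,Z}.
size 0: {}; under {} K still reaches {H,M,Q,W,Z} ∋ Q.
size 1: {H}, {M}, {W} …(+1); under {H} K still reaches {M,Q,W,Z} ∋ Q.
{H,W}: K⊥Q given {H,W} in G with K→· removed — back-door holds.
P(Q|do(K)) = Σ_{H,W} P(Q|K,H,W)·P(H,W).

P(Q|do(K)): backdoor, adjust for {H, W}.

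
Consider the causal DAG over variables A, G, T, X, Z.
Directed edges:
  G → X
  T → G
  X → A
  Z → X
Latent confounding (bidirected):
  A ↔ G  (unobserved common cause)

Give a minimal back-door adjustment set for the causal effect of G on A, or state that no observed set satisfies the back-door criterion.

G→A: no observed back-door set.

desc(G)\{G}={A,X}; candidates ⊆ {T,Z}.
G↔A: latent back-door arc(s) into G.
size 0: {}; under {} G still reaches {A,T} ∋ A.
size 1: {T}, {Z}; under {T} G still reaches {A} ∋ A.
size 2: {T,Z}; under {T,Z} G still reaches {A} ∋ A.
G↔A cannot be blocked by any observed set — no back-door set.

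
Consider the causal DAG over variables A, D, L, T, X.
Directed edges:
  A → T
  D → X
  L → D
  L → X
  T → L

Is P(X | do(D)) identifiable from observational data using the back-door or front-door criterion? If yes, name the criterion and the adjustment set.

desc(D)\{D}={X}; candidates ⊆ {A,L,T}.
size 0: {}; under {} D still reaches {A,L,T,X} ∋ X.
{L}: D⊥X given {L} in G with D→· removed — back-door holds.
P(X|do(D)) = Σ_{L} P(X|D,L)·P(L).

P(X|do(D)): backdoor, adjust for {L}.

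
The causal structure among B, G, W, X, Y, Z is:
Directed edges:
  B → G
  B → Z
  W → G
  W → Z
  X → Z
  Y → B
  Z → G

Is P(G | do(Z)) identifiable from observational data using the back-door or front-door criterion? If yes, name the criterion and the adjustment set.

desc(Z)\{Z}={G}; candidates ⊆ {B,W,X,Y}.
size 0: {}; under {} Z still reaches {B,G,W,X,Y} ∋ G.
size 1: {B}, {W}, {X} …(+1); under {B} Z still reaches {G,W,X} ∋ G.
{B,W}: Z⊥G given {B,W} in G with Z→· removed — back-door holds.
P(G|do(Z)) = Σ_{B,W} P(G|Z,B,W)·P(B,W).

P(G|do(Z)): backdoor, adjust for {B, W}.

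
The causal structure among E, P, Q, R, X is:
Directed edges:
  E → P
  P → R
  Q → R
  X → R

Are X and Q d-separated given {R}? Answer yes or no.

Bayes-Ball from X | {R} reaches {E,P,Q}.
Q ∈ reach(X|{R}) ⇒ X ⊥̸ Q | {R}.

No — X and Q are d-connected given {R}.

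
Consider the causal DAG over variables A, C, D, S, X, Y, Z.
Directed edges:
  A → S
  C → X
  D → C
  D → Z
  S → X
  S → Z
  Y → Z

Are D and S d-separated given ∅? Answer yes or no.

Yes — D ⊥ S | ∅.

Bayes-Ball from D | ∅ reaches {C,X,Z}.
S ∉ reach(D|∅) ⇒ D ⊥ S | ∅.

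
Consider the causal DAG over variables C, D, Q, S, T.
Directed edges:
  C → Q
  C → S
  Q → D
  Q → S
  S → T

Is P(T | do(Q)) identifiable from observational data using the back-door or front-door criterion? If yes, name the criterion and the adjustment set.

desc(Q)\{Q}={D,S,T}; candidates ⊆ {C}.
size 0: {}; under {} Q still reaches {C,S,T} ∋ T.
{C}: Q⊥T given {C} in G with Q→· removed — back-door holds.
P(T|do(Q)) = Σ_{C} P(T|Q,C)·P(C).

P(T|do(Q)): backdoor, adjust for {C}.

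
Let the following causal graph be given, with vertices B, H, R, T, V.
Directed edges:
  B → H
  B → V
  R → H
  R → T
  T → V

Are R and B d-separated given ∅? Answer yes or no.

Bayes-Ball from R | ∅ reaches {H,T,V}.
B ∉ reach(R|∅) ⇒ R ⊥ B | ∅.

Yes — R ⊥ B | ∅.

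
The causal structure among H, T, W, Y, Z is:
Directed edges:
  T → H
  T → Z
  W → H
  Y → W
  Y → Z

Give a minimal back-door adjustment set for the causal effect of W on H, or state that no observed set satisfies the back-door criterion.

desc(W)\{W}={H}; candidates ⊆ {T,Y,Z}.
∅: W⊥H given ∅ in G with W→· removed — back-door holds.

W→H: minimal back-door set ∅.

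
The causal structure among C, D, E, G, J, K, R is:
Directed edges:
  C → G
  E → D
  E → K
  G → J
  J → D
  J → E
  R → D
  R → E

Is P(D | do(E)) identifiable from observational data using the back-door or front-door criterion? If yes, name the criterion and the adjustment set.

P(D|do(E)): backdoor, adjust for {J, R}.

desc(E)\{E}={D,K}; candidates ⊆ {C,G,J,R}.
size 0: {}; under {} E still reaches {C,D,G,J,R} ∋ D.
size 1: {C}, {G}, {J} …(+1); under {C} E still reaches {D,G,J,R} ∋ D.
{J,R}: E⊥D given {J,R} in G with E→· removed — back-door holds.
P(D|do(E)) = Σ_{J,R} P(D|E,J,R)·P(J,R).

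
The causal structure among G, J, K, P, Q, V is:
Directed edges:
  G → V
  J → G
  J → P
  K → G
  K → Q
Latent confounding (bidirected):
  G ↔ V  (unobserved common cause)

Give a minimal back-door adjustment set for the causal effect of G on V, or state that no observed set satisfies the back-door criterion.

G→V: no observed back-door set.

desc(G)\{G}={V}; candidates ⊆ {J,K,P,Q}.
G↔V: latent back-door arc(s) into G.
size 0: {}; under {} G still reaches {J,K,P,Q,V} ∋ V.
size 1: {J}, {K}, {P} …(+1); under {J} G still reaches {K,Q,V} ∋ V.
size 2: {J,K}, {J,P}, {J,Q} …(+3); under {J,K} G still reaches {V} ∋ V.
G↔V cannot be blocked by any observed set — no back-door set.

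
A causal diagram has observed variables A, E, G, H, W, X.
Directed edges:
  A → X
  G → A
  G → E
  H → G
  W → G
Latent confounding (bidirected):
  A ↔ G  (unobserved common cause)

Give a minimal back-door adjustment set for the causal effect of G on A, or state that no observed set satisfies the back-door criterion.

G→A: no observed back-door set.

desc(G)\{G}={A,E,X}; candidates ⊆ {H,W}.
G↔A: latent back-door arc(s) into G.
size 0: {}; under {} G still reaches {A,H,W,X} ∋ A.
size 1: {H}, {W}; under {H} G still reaches {A,W,X} ∋ A.
size 2: {H,W}; under {H,W} G still reaches {A,X} ∋ A.
G↔A cannot be blocked by any observed set — no back-door set.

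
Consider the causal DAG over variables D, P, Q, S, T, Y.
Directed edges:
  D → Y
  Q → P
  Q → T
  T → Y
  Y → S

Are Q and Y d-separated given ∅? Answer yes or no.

No — Q and Y are d-connected given ∅.

Bayes-Ball from Q | ∅ reaches {P,S,T,Y}.
Y ∈ reach(Q|∅) ⇒ Q ⊥̸ Y | ∅.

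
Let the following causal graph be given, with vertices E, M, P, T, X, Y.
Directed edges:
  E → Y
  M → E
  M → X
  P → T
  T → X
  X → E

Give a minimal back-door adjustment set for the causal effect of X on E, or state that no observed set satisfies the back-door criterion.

desc(X)\{X}={E,Y}; candidates ⊆ {M,P,T}.
size 0: {}; under {} X still reaches {E,M,P,T,Y} ∋ E.
{M}: X⊥E given {M} in G with X→· removed — back-door holds.

X→E: minimal back-door set {M}.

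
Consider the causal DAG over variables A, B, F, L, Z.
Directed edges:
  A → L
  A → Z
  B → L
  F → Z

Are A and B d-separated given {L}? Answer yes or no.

Bayes-Ball from A | {L} reaches {B,Z}.
B ∈ reach(A|{L}) ⇒ A ⊥̸ B | {L}.

No — A and B are d-connected given {L}.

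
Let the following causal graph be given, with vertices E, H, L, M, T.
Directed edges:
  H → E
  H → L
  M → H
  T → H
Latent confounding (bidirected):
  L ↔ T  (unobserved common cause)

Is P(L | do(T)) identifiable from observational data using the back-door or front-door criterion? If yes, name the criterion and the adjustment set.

P(L|do(T)): frontdoor, adjust for {H}.

desc(T)\{T}={E,H,L}; candidates ⊆ {M}.
T↔L: latent back-door arc(s) into T.
size 0: {}; under {} T still reaches {L} ∋ L.
size 1: {M}; under {M} T still reaches {L} ∋ L.
T↔L cannot be blocked by any observed set — no back-door set.
{H}: (i) intercepts every directed T→L path; (ii) no back-door T→{H}; (iii) {T} blocks every back-door {H}→L. Front-door holds.
P(L|do(T)) = Σ_{H} P(H|T) Σ_{T'} P(L|H,T')P(T').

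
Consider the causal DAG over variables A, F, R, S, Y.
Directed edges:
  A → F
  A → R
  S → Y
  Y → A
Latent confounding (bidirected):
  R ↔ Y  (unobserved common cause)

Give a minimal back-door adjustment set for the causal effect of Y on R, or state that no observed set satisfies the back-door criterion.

Y→R: no observed back-door set.

desc(Y)\{Y}={A,F,R}; candidates ⊆ {S}.
Y↔R: latent back-door arc(s) into Y.
size 0: {}; under {} Y still reaches {R,S} ∋ R.
size 1: {S}; under {S} Y still reaches {R} ∋ R.
Y↔R cannot be blocked by any observed set — no back-door set.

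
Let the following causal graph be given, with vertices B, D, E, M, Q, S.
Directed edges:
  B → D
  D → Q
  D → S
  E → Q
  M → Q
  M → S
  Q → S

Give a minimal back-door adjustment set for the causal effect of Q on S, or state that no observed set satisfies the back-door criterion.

desc(Q)\{Q}={S}; candidates ⊆ {B,D,E,M}.
size 0: {}; under {} Q still reaches {B,D,E,M,S} ∋ S.
size 1: {B}, {D}, {E} …(+1); under {B} Q still reaches {D,E,M,S} ∋ S.
{D,M}: Q⊥S given {D,M} in G with Q→· removed — back-door holds.

Q→S: minimal back-door set {D, M}.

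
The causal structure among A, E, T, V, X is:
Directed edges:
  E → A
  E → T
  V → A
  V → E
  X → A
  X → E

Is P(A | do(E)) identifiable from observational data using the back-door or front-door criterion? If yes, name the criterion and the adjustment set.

desc(E)\{E}={A,T}; candidates ⊆ {V,X}.
size 0: {}; under {} E still reaches {A,V,X} ∋ A.
size 1: {V}, {X}; under {V} E still reaches {A,X} ∋ A.
{V,X}: E⊥A given {V,X} in G with E→· removed — back-door holds.
P(A|do(E)) = Σ_{V,X} P(A|E,V,X)·P(V,X).

P(A|do(E)): backdoor, adjust for {V, X}.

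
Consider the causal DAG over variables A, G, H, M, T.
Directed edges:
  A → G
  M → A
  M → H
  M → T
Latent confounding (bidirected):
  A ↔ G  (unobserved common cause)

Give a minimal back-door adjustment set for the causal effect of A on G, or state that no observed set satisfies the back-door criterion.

desc(A)\{A}={G}; candidates ⊆ {H,M,T}.
A↔G: latent back-door arc(s) into A.
size 0: {}; under {} A still reaches {G,H,M,T} ∋ G.
size 1: {H}, {M}, {T}; under {H} A still reaches {G,M,T} ∋ G.
size 2: {H,M}, {H,T}, {M,T}; under {H,M} A still reaches {G} ∋ G.
A↔G cannot be blocked by any observed set — no back-door set.

A→G: no observed back-door set.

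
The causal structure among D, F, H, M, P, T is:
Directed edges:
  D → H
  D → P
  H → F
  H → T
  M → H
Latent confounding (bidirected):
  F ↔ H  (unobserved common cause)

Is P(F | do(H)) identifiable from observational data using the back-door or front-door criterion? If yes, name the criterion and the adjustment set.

desc(H)\{H}={F,T}; candidates ⊆ {D,M,P}.
H↔F: latent back-door arc(s) into H.
size 0: {}; under {} H still reaches {D,F,M,P} ∋ F.
size 1: {D}, {M}, {P}; under {D} H still reaches {F,M} ∋ F.
size 2: {D,M}, {D,P}, {M,P}; under {D,M} H still reaches {F} ∋ F.
H↔F cannot be blocked by any observed set — no back-door set.
No mediator lies on a directed H→…→F path.
Neither criterion identifies P(F|do(H)) in this graph.

P(F|do(H)): not identifiable (no BD/FD set).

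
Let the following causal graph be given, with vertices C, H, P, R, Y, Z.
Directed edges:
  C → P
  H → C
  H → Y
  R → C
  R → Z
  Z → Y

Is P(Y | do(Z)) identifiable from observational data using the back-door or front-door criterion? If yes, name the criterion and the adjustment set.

P(Y|do(Z)): backdoor, adjust for ∅.

desc(Z)\{Z}={Y}; candidates ⊆ {C,H,P,R}.
∅: Z⊥Y given ∅ in G with Z→· removed — back-door holds.
P(Y|do(Z)) = P(Y|Z) — no adjustment needed.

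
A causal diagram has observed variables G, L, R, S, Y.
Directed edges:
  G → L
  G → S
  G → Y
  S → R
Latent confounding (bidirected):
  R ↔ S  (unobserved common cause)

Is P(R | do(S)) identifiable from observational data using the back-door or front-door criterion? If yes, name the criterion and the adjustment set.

desc(S)\{S}={R}; candidates ⊆ {G,L,Y}.
S↔R: latent back-door arc(s) into S.
size 0: {}; under {} S still reaches {G,L,R,Y} ∋ R.
size 1: {G}, {L}, {Y}; under {G} S still reaches {R} ∋ R.
size 2: {G,L}, {G,Y}, {L,Y}; under {G,L} S still reaches {R} ∋ R.
S↔R cannot be blocked by any observed set — no back-door set.
No mediator lies on a directed S→…→R path.
Neither criterion identifies P(R|do(S)) in this graph.

P(R|do(S)): not identifiable (no BD/FD set).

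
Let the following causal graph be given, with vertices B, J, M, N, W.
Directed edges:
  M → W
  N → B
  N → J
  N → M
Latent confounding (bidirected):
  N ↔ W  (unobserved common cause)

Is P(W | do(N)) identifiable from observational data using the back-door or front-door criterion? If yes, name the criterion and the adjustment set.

desc(N)\{N}={B,J,M,W}; candidates ⊆ {—}.
N↔W: latent back-door arc(s) into N.
size 0: {}; under {} N still reaches {W} ∋ W.
N↔W cannot be blocked by any observed set — no back-door set.
{M}: (i) intercepts every directed N→W path; (ii) no back-door N→{M}; (iii) {N} blocks every back-door {M}→W. Front-door holds.
P(W|do(N)) = Σ_{M} P(M|N) Σ_{N'} P(W|M,N')P(N').

P(W|do(N)): frontdoor, adjust for {M}.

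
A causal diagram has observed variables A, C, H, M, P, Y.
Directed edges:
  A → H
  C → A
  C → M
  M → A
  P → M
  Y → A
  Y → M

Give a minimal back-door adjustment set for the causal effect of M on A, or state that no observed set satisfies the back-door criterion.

desc(M)\{M}={A,H}; candidates ⊆ {C,P,Y}.
size 0: {}; under {} M still reaches {A,C,H,P,Y} ∋ A.
size 1: {C}, {P}, {Y}; under {C} M still reaches {A,H,P,Y} ∋ A.
{C,Y}: M⊥A given {C,Y} in G with M→· removed — back-door holds.

M→A: minimal back-door set {C, Y}.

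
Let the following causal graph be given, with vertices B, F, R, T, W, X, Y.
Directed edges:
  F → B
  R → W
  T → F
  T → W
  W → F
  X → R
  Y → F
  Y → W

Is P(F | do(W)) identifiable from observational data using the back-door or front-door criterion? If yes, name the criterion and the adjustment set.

P(F|do(W)): backdoor, adjust for {T, Y}.

desc(W)\{W}={B,F}; candidates ⊆ {R,T,X,Y}.
size 0: {}; under {} W still reaches {B,F,R,T,X,Y} ∋ F.
size 1: {R}, {T}, {X} …(+1); under {R} W still reaches {B,F,T,Y} ∋ F.
{T,Y}: W⊥F given {T,Y} in G with W→· removed — back-door holds.
P(F|do(W)) = Σ_{T,Y} P(F|W,T,Y)·P(T,Y).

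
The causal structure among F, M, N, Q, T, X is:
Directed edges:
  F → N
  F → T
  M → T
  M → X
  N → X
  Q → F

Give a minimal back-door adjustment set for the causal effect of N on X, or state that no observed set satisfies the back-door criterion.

N→X: minimal back-door set ∅.

desc(N)\{N}={X}; candidates ⊆ {F,M,Q,T}.
∅: N⊥X given ∅ in G with N→· removed — back-door holds.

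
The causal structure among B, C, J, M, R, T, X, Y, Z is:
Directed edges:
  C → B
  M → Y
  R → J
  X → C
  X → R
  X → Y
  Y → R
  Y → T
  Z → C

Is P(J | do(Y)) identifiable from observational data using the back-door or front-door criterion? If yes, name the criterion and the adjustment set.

desc(Y)\{Y}={J,R,T}; candidates ⊆ {B,C,M,X,Z}.
size 0: {}; under {} Y still reaches {B,C,J,M,R,X} ∋ J.
{X}: Y⊥J given {X} in G with Y→· removed — back-door holds.
P(J|do(Y)) = Σ_{X} P(J|Y,X)·P(X).

P(J|do(Y)): backdoor, adjust for {X}.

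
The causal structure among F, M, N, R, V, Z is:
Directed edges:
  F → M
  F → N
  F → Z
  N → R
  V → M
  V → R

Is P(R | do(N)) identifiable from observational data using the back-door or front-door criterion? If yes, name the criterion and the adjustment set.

P(R|do(N)): backdoor, adjust for ∅.

desc(N)\{N}={R}; candidates ⊆ {F,M,V,Z}.
∅: N⊥R given ∅ in G with N→· removed — back-door holds.
P(R|do(N)) = P(R|N) — no adjustment needed.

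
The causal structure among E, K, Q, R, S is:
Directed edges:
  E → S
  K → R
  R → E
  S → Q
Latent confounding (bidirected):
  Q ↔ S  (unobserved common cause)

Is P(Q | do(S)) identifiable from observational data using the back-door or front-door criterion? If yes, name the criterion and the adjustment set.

desc(S)\{S}={Q}; candidates ⊆ {E,K,R}.
S↔Q: latent back-door arc(s) into S.
size 0: {}; under {} S still reaches {E,K,Q,R} ∋ Q.
size 1: {E}, {K}, {R}; under {E} S still reaches {Q} ∋ Q.
size 2: {E,K}, {E,R}, {K,R}; under {E,K} S still reaches {Q} ∋ Q.
S↔Q cannot be blocked by any observed set — no back-door set.
No mediator lies on a directed S→…→Q path.
Neither criterion identifies P(Q|do(S)) in this graph.

P(Q|do(S)): not identifiable (no BD/FD set).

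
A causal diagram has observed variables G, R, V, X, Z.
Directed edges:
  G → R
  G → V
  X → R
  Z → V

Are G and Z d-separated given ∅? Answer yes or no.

Bayes-Ball from G | ∅ reaches {R,V}.
Z ∉ reach(G|∅) ⇒ G ⊥ Z | ∅.

Yes — G ⊥ Z | ∅.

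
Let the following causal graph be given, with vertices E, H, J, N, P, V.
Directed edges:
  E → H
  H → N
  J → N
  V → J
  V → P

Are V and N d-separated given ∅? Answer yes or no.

No — V and N are d-connected given ∅.

Bayes-Ball from V | ∅ reaches {J,N,P}.
N ∈ reach(V|∅) ⇒ V ⊥̸ N | ∅.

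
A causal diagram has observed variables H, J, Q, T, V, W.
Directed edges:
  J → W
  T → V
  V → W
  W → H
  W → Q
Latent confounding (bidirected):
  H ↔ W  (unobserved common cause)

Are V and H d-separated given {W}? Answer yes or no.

No — V and H are d-connected given {W}.

Bayes-Ball from V | {W} reaches {H,J,T}.
H ∈ reach(V|{W}) ⇒ V ⊥̸ H | {W}.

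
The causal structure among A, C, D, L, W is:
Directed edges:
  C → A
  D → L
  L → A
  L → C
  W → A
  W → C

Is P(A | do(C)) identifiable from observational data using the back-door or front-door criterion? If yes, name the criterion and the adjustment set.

P(A|do(C)): backdoor, adjust for {L, W}.

desc(C)\{C}={A}; candidates ⊆ {D,L,W}.
size 0: {}; under {} C still reaches {A,D,L,W} ∋ A.
size 1: {D}, {L}, {W}; under {D} C still reaches {A,L,W} ∋ A.
{L,W}: C⊥A given {L,W} in G with C→· removed — back-door holds.
P(A|do(C)) = Σ_{L,W} P(A|C,L,W)·P(L,W).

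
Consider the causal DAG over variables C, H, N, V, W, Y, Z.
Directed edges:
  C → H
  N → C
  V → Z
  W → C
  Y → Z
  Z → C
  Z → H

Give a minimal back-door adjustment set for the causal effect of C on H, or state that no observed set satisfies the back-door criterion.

C→H: minimal back-door set {Z}.

desc(C)\{C}={H}; candidates ⊆ {N,V,W,Y,Z}.
size 0: {}; under {} C still reaches {H,N,V,W,Y,Z} ∋ H.
{Z}: C⊥H given {Z} in G with C→· removed — back-door holds.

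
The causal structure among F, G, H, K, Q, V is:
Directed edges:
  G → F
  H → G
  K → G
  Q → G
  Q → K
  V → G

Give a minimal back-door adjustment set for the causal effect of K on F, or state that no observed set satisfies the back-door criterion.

desc(K)\{K}={F,G}; candidates ⊆ {H,Q,V}.
size 0: {}; under {} K still reaches {F,G,Q} ∋ F.
{Q}: K⊥F given {Q} in G with K→· removed — back-door holds.

K→F: minimal back-door set {Q}.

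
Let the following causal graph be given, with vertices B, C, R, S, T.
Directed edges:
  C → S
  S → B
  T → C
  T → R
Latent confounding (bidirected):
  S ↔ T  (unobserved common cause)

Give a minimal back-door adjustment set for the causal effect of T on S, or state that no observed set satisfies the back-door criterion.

desc(T)\{T}={B,C,R,S}; candidates ⊆ {—}.
T↔S: latent back-door arc(s) into T.
size 0: {}; under {} T still reaches {B,S} ∋ S.
T↔S cannot be blocked by any observed set — no back-door set.

T→S: no observed back-door set.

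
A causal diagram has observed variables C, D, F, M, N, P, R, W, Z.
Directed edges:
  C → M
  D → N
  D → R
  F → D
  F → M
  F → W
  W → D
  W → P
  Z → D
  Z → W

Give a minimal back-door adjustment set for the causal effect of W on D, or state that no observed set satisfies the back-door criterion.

desc(W)\{W}={D,N,P,R}; candidates ⊆ {C,F,M,Z}.
size 0: {}; under {} W still reaches {D,F,M,N,R,Z} ∋ D.
size 1: {C}, {F}, {M} …(+1); under {C} W still reaches {D,F,M,N,R,Z} ∋ D.
{F,Z}: W⊥D given {F,Z} in G with W→· removed — back-door holds.

W→D: minimal back-door set {F, Z}.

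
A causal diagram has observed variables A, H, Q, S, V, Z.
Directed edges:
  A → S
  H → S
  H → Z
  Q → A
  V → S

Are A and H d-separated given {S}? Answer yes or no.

No — A and H are d-connected given {S}.

Bayes-Ball from A | {S} reaches {H,Q,V,Z}.
H ∈ reach(A|{S}) ⇒ A ⊥̸ H | {S}.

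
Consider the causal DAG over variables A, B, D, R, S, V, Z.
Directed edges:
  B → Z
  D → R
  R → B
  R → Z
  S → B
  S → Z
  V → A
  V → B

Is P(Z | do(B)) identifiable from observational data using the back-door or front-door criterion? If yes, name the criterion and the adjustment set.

desc(B)\{B}={Z}; candidates ⊆ {A,D,R,S,V}.
size 0: {}; under {} B still reaches {A,D,R,S,V,Z} ∋ Z.
size 1: {A}, {D}, {R} …(+2); under {A} B still reaches {D,R,S,V,Z} ∋ Z.
{R,S}: B⊥Z given {R,S} in G with B→· removed — back-door holds.
P(Z|do(B)) = Σ_{R,S} P(Z|B,R,S)·P(R,S).

P(Z|do(B)): backdoor, adjust for {R, S}.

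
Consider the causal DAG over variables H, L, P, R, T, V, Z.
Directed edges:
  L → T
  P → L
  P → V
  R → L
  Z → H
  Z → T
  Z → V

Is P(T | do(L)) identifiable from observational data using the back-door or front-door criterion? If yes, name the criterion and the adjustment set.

desc(L)\{L}={T}; candidates ⊆ {H,P,R,V,Z}.
∅: L⊥T given ∅ in G with L→· removed — back-door holds.
P(T|do(L)) = P(T|L) — no adjustment needed.

P(T|do(L)): backdoor, adjust for ∅.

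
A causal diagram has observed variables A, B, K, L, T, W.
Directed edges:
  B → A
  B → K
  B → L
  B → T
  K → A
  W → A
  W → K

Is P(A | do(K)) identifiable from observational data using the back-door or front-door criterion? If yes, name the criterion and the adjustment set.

P(A|do(K)): backdoor, adjust for {B, W}.

desc(K)\{K}={A}; candidates ⊆ {B,L,T,W}.
size 0: {}; under {} K still reaches {A,B,L,T,W} ∋ A.
size 1: {B}, {L}, {T} …(+1); under {B} K still reaches {A,W} ∋ A.
{B,W}: K⊥A given {B,W} in G with K→· removed — back-door holds.
P(A|do(K)) = Σ_{B,W} P(A|K,B,W)·P(B,W).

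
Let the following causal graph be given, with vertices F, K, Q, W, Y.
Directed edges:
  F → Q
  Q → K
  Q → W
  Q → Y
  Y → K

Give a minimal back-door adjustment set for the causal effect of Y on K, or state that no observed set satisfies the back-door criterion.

Y→K: minimal back-door set {Q}.

desc(Y)\{Y}={K}; candidates ⊆ {F,Q,W}.
size 0: {}; under {} Y still reaches {F,K,Q,W} ∋ K.
{Q}: Y⊥K given {Q} in G with Y→· removed — back-door holds.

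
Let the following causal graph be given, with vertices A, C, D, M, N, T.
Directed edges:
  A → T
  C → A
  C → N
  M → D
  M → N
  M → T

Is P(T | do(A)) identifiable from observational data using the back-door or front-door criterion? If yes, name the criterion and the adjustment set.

P(T|do(A)): backdoor, adjust for ∅.

desc(A)\{A}={T}; candidates ⊆ {C,D,M,N}.
∅: A⊥T given ∅ in G with A→· removed — back-door holds.
P(T|do(A)) = P(T|A) — no adjustment needed.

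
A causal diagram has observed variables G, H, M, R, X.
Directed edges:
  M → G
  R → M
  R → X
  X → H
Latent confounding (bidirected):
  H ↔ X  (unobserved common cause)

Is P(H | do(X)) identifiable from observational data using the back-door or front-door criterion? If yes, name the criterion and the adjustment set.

desc(X)\{X}={H}; candidates ⊆ {G,M,R}.
X↔H: latent back-door arc(s) into X.
size 0: {}; under {} X still reaches {G,H,M,R} ∋ H.
size 1: {G}, {M}, {R}; under {G} X still reaches {H,M,R} ∋ H.
size 2: {G,M}, {G,R}, {M,R}; under {G,M} X still reaches {H,R} ∋ H.
X↔H cannot be blocked by any observed set — no back-door set.
No mediator lies on a directed X→…→H path.
Neither criterion identifies P(H|do(X)) in this graph.

P(H|do(X)): not identifiable (no BD/FD set).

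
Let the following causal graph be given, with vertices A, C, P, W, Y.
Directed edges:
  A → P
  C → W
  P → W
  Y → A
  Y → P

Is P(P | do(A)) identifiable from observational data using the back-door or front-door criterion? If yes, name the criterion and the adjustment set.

desc(A)\{A}={P,W}; candidates ⊆ {C,Y}.
size 0: {}; under {} A still reaches {P,W,Y} ∋ P.
{Y}: A⊥P given {Y} in G with A→· removed — back-door holds.
P(P|do(A)) = Σ_{Y} P(P|A,Y)·P(Y).

P(P|do(A)): backdoor, adjust for {Y}.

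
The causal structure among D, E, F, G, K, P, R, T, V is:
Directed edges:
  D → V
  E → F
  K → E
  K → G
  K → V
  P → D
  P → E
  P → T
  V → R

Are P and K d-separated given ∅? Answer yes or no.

Bayes-Ball from P | ∅ reaches {D,E,F,R,T,V}.
K ∉ reach(P|∅) ⇒ P ⊥ K | ∅.

Yes — P ⊥ K | ∅.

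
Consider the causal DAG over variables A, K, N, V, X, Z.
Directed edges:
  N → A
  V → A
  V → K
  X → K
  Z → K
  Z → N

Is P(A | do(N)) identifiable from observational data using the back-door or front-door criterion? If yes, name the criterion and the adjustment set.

P(A|do(N)): backdoor, adjust for ∅.

desc(N)\{N}={A}; candidates ⊆ {K,V,X,Z}.
∅: N⊥A given ∅ in G with N→· removed — back-door holds.
P(A|do(N)) = P(A|N) — no adjustment needed.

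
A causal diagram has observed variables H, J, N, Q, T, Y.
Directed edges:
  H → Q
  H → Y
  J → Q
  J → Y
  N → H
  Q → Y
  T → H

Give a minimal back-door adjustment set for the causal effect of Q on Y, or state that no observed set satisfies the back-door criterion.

Q→Y: minimal back-door set {H, J}.

desc(Q)\{Q}={Y}; candidates ⊆ {H,J,N,T}.
size 0: {}; under {} Q still reaches {H,J,N,T,Y} ∋ Y.
size 1: {H}, {J}, {N} …(+1); under {H} Q still reaches {J,Y} ∋ Y.
{H,J}: Q⊥Y given {H,J} in G with Q→· removed — back-door holds.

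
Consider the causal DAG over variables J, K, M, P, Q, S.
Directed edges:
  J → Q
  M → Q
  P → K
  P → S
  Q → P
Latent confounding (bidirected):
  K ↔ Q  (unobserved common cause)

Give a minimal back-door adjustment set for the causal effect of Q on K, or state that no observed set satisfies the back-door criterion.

Q→K: no observed back-door set.

desc(Q)\{Q}={K,P,S}; candidates ⊆ {J,M}.
Q↔K: latent back-door arc(s) into Q.
size 0: {}; under {} Q still reaches {J,K,M} ∋ K.
size 1: {J}, {M}; under {J} Q still reaches {K,M} ∋ K.
size 2: {J,M}; under {J,M} Q still reaches {K} ∋ K.
Q↔K cannot be blocked by any observed set — no back-door set.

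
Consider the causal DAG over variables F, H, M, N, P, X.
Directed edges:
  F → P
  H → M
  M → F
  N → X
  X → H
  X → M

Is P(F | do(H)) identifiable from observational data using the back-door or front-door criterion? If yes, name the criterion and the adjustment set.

P(F|do(H)): backdoor, adjust for {X}.

desc(H)\{H}={F,M,P}; candidates ⊆ {N,X}.
size 0: {}; under {} H still reaches {F,M,N,P,X} ∋ F.
{X}: H⊥F given {X} in G with H→· removed — back-door holds.
P(F|do(H)) = Σ_{X} P(F|H,X)·P(X).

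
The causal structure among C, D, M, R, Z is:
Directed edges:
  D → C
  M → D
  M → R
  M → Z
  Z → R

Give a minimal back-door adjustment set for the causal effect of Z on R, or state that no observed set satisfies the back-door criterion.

desc(Z)\{Z}={R}; candidates ⊆ {C,D,M}.
size 0: {}; under {} Z still reaches {C,D,M,R} ∋ R.
{M}: Z⊥R given {M} in G with Z→· removed — back-door holds.

Z→R: minimal back-door set {M}.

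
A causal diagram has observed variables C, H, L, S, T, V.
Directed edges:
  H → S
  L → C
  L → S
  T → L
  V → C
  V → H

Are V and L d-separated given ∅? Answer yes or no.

Bayes-Ball from V | ∅ reaches {C,H,S}.
L ∉ reach(V|∅) ⇒ V ⊥ L | ∅.

Yes — V ⊥ L | ∅.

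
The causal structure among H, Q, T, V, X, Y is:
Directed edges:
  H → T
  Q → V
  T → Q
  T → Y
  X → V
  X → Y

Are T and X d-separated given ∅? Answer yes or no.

Yes — T ⊥ X | ∅.

Bayes-Ball from T | ∅ reaches {H,Q,V,Y}.
X ∉ reach(T|∅) ⇒ T ⊥ X | ∅.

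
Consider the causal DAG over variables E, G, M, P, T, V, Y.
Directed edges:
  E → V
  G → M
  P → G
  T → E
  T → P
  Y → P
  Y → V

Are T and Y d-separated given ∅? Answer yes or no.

Yes — T ⊥ Y | ∅.

Bayes-Ball from T | ∅ reaches {E,G,M,P,V}.
Y ∉ reach(T|∅) ⇒ T ⊥ Y | ∅.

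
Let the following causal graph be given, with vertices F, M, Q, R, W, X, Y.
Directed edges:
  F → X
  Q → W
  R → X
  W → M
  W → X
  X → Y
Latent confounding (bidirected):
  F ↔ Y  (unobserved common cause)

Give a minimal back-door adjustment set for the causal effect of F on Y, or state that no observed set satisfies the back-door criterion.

desc(F)\{F}={X,Y}; candidates ⊆ {M,Q,R,W}.
F↔Y: latent back-door arc(s) into F.
size 0: {}; under {} F still reaches {Y} ∋ Y.
size 1: {M}, {Q}, {R} …(+1); under {M} F still reaches {Y} ∋ Y.
size 2: {M,Q}, {M,R}, {M,W} …(+3); under {M,Q} F still reaches {Y} ∋ Y.
F↔Y cannot be blocked by any observed set — no back-door set.

F→Y: no observed back-door set.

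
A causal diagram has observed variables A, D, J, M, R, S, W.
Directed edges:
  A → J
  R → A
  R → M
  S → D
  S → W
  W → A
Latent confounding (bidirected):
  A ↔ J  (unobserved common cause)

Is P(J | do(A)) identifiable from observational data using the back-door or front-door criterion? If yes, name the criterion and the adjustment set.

P(J|do(A)): not identifiable (no BD/FD set).

desc(A)\{A}={J}; candidates ⊆ {D,M,R,S,W}.
A↔J: latent back-door arc(s) into A.
size 0: {}; under {} A still reaches {D,J,M,R,S,W} ∋ J.
size 1: {D}, {M}, {R} …(+2); under {D} A still reaches {J,M,R,S,W} ∋ J.
size 2: {D,M}, {D,R}, {D,S} …(+7); under {D,M} A still reaches {J,R,S,W} ∋ J.
A↔J cannot be blocked by any observed set — no back-door set.
No mediator lies on a directed A→…→J path.
Neither criterion identifies P(J|do(A)) in this graph.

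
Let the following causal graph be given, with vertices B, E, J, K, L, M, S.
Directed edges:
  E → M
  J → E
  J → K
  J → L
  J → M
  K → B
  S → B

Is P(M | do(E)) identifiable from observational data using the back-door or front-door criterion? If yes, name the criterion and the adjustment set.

desc(E)\{E}={M}; candidates ⊆ {B,J,K,L,S}.
size 0: {}; under {} E still reaches {B,J,K,L,M} ∋ M.
{J}: E⊥M given {J} in G with E→· removed — back-door holds.
P(M|do(E)) = Σ_{J} P(M|E,J)·P(J).

P(M|do(E)): backdoor, adjust for {J}.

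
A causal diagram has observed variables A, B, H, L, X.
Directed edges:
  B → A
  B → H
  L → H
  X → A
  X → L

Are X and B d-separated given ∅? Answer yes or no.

Yes — X ⊥ B | ∅.

Bayes-Ball from X | ∅ reaches {A,H,L}.
B ∉ reach(X|∅) ⇒ X ⊥ B | ∅.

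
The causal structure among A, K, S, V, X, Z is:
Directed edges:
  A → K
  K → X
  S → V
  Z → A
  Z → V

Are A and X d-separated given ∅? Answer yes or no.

No — A and X are d-connected given ∅.

Bayes-Ball from A | ∅ reaches {K,V,X,Z}.
X ∈ reach(A|∅) ⇒ A ⊥̸ X | ∅.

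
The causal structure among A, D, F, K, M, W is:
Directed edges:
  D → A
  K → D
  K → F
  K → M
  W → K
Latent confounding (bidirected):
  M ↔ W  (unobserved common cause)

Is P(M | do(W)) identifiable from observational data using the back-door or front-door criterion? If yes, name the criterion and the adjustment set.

desc(W)\{W}={A,D,F,K,M}; candidates ⊆ {—}.
W↔M: latent back-door arc(s) into W.
size 0: {}; under {} W still reaches {M} ∋ M.
W↔M cannot be blocked by any observed set — no back-door set.
{K}: (i) intercepts every directed W→M path; (ii) no back-door W→{K}; (iii) {W} blocks every back-door {K}→M. Front-door holds.
P(M|do(W)) = Σ_{K} P(K|W) Σ_{W'} P(M|K,W')P(W').

P(M|do(W)): frontdoor, adjust for {K}.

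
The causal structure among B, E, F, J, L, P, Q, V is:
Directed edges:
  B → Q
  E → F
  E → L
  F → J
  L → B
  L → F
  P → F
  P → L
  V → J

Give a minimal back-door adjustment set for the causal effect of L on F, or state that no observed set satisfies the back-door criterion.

desc(L)\{L}={B,F,J,Q}; candidates ⊆ {E,P,V}.
size 0: {}; under {} L still reaches {E,F,J,P} ∋ F.
size 1: {E}, {P}, {V}; under {E} L still reaches {F,J,P} ∋ F.
{E,P}: L⊥F given {E,P} in G with L→· removed — back-door holds.

L→F: minimal back-door set {E, P}.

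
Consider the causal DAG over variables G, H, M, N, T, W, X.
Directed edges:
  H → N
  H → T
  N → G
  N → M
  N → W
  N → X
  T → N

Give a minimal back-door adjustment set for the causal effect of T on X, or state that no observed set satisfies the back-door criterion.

T→X: minimal back-door set {H}.

desc(T)\{T}={G,M,N,W,X}; candidates ⊆ {H}.
size 0: {}; under {} T still reaches {G,H,M,N,W,X} ∋ X.
{H}: T⊥X given {H} in G with T→· removed — back-door holds.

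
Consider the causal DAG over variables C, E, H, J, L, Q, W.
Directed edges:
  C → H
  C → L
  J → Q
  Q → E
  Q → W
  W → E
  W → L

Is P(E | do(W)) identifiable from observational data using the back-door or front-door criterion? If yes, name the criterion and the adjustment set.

P(E|do(W)): backdoor, adjust for {Q}.

desc(W)\{W}={E,L}; candidates ⊆ {C,H,J,Q}.
size 0: {}; under {} W still reaches {E,J,Q} ∋ E.
{Q}: W⊥E given {Q} in G with W→· removed — back-door holds.
P(E|do(W)) = Σ_{Q} P(E|W,Q)·P(Q).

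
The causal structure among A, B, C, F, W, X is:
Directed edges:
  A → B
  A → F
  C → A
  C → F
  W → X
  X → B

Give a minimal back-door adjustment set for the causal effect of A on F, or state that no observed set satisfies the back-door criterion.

A→F: minimal back-door set {C}.

desc(A)\{A}={B,F}; candidates ⊆ {C,W,X}.
size 0: {}; under {} A still reaches {C,F} ∋ F.
{C}: A⊥F given {C} in G with A→· removed — back-door holds.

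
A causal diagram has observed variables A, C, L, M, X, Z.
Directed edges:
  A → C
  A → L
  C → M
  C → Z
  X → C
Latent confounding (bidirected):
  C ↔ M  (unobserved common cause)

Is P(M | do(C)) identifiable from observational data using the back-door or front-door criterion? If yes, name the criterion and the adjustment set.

desc(C)\{C}={M,Z}; candidates ⊆ {A,L,X}.
C↔M: latent back-door arc(s) into C.
size 0: {}; under {} C still reaches {A,L,M,X} ∋ M.
size 1: {A}, {L}, {X}; under {A} C still reaches {M,X} ∋ M.
size 2: {A,L}, {A,X}, {L,X}; under {A,L} C still reaches {M,X} ∋ M.
C↔M cannot be blocked by any observed set — no back-door set.
No mediator lies on a directed C→…→M path.
Neither criterion identifies P(M|do(C)) in this graph.

P(M|do(C)): not identifiable (no BD/FD set).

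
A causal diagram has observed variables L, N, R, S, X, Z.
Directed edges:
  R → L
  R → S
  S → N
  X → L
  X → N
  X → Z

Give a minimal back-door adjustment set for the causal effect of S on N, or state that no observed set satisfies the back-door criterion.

S→N: minimal back-door set ∅.

desc(S)\{S}={N}; candidates ⊆ {L,R,X,Z}.
∅: S⊥N given ∅ in G with S→· removed — back-door holds.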